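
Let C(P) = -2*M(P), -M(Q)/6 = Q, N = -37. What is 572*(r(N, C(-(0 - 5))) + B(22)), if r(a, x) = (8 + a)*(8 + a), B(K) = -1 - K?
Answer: 467896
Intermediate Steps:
M(Q) = -6*Q
C(P) = 12*P (C(P) = -(-12)*P = 12*P)
r(a, x) = (8 + a)**2
572*(r(N, C(-(0 - 5))) + B(22)) = 572*((8 - 37)**2 + (-1 - 1*22)) = 572*((-29)**2 + (-1 - 22)) = 572*(841 - 23) = 572*818 = 467896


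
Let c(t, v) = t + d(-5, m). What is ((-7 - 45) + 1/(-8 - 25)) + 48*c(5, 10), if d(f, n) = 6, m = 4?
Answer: 15707/33 ≈ 475.97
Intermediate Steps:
c(t, v) = 6 + t (c(t, v) = t + 6 = 6 + t)
((-7 - 45) + 1/(-8 - 25)) + 48*c(5, 10) = ((-7 - 45) + 1/(-8 - 25)) + 48*(6 + 5) = (-52 + 1/(-33)) + 48*11 = (-52 - 1/33) + 528 = -1717/33 + 528 = 15707/33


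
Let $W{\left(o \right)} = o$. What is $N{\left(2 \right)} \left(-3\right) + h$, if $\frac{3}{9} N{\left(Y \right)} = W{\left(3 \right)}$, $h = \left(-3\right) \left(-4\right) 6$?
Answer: $45$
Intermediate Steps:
$h = 72$ ($h = 12 \cdot 6 = 72$)
$N{\left(Y \right)} = 9$ ($N{\left(Y \right)} = 3 \cdot 3 = 9$)
$N{\left(2 \right)} \left(-3\right) + h = 9 \left(-3\right) + 72 = -27 + 72 = 45$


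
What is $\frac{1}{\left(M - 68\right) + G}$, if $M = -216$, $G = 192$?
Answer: $- \frac{1}{92} \approx -0.01087$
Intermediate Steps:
$\frac{1}{\left(M - 68\right) + G} = \frac{1}{\left(-216 - 68\right) + 192} = \frac{1}{-284 + 192} = \frac{1}{-92} = - \frac{1}{92}$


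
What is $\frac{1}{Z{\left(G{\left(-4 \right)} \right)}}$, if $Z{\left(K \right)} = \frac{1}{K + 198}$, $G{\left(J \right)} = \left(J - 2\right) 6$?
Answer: $162$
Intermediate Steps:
$G{\left(J \right)} = -12 + 6 J$ ($G{\left(J \right)} = \left(-2 + J\right) 6 = -12 + 6 J$)
$Z{\left(K \right)} = \frac{1}{198 + K}$
$\frac{1}{Z{\left(G{\left(-4 \right)} \right)}} = \frac{1}{\frac{1}{198 + \left(-12 + 6 \left(-4\right)\right)}} = \frac{1}{\frac{1}{198 - 36}} = \frac{1}{\frac{1}{162}} = 162$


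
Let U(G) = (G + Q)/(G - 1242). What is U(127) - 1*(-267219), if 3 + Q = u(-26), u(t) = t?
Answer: 297949087/1115 ≈ 2.6722e+5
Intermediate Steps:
Q = -29 (Q = -3 - 26 = -29)
U(G) = (-29 + G)/(-1242 + G) (U(G) = (G - 29)/(G - 1242) = (-29 + G)/(-1242 + G))
U(127) - 1*(-267219) = (-29 + 127)/(-1242 + 127) - 1*(-267219) = 98/(-1115) + 267219 = -1/1115*98 + 267219 = -98/1115 + 267219 = 297949087/1115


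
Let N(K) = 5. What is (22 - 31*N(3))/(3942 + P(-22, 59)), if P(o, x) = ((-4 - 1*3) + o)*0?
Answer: -133/3942 ≈ -0.033739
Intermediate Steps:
P(o, x) = 0 (P(o, x) = ((-4 - 3) + o)*0 = (-7 + o)*0 = 0)
(22 - 31*N(3))/(3942 + P(-22, 59)) = (22 - 31*5)/(3942 + 0) = (22 - 155)/3942 = -133*1/3942 = -133/3942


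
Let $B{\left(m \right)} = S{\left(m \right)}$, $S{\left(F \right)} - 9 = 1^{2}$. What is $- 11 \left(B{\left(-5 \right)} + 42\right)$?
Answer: $-572$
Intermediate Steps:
$S{\left(F \right)} = 10$ ($S{\left(F \right)} = 9 + 1^{2} = 9 + 1 = 10$)
$B{\left(m \right)} = 10$
$- 11 \left(B{\left(-5 \right)} + 42\right) = - 11 \left(10 + 42\right) = \left(-11\right) 52 = -572$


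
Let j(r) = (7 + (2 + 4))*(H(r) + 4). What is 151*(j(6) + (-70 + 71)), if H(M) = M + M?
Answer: 31559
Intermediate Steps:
H(M) = 2*M
j(r) = 52 + 26*r (j(r) = (7 + (2 + 4))*(2*r + 4) = (7 + 6)*(4 + 2*r) = 13*(4 + 2*r) = 52 + 26*r)
151*(j(6) + (-70 + 71)) = 151*((52 + 26*6) + (-70 + 71)) = 151*((52 + 156) + 1) = 151*(208 + 1) = 151*209 = 31559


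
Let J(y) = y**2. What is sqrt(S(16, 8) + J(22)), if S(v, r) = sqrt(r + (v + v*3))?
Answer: sqrt(484 + 6*sqrt(2)) ≈ 22.192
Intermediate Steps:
S(v, r) = sqrt(r + 4*v) (S(v, r) = sqrt(r + (v + 3*v)) = sqrt(r + 4*v))
sqrt(S(16, 8) + J(22)) = sqrt(sqrt(8 + 4*16) + 22**2) = sqrt(sqrt(8 + 64) + 484) = sqrt(sqrt(72) + 484) = sqrt(6*sqrt(2) + 484) = sqrt(484 + 6*sqrt(2))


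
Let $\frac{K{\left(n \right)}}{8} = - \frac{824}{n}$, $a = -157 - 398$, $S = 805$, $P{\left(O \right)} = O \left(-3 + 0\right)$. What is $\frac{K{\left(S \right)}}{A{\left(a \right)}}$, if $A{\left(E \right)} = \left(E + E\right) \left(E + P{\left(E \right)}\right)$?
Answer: $\frac{1648}{247960125} \approx 6.6462 \cdot 10^{-6}$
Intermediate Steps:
$P{\left(O \right)} = - 3 O$ ($P{\left(O \right)} = O \left(-3\right) = - 3 O$)
$a = -555$ ($a = -157 - 398 = -555$)
$K{\left(n \right)} = - \frac{6592}{n}$ ($K{\left(n \right)} = 8 \left(- \frac{824}{n}\right) = - \frac{6592}{n}$)
$A{\left(E \right)} = - 4 E^{2}$ ($A{\left(E \right)} = \left(E + E\right) \left(E - 3 E\right) = 2 E \left(- 2 E\right) = - 4 E^{2}$)
$\frac{K{\left(S \right)}}{A{\left(a \right)}} = \frac{\left(-6592\right) \frac{1}{805}}{\left(-4\right) \left(-555\right)^{2}} = \frac{\left(-6592\right) \frac{1}{805}}{\left(-4\right) 308025} = - \frac{6592}{805 \left(-1232100\right)} = \left(- \frac{6592}{805}\right) \left(- \frac{1}{1232100}\right) = \frac{1648}{247960125}$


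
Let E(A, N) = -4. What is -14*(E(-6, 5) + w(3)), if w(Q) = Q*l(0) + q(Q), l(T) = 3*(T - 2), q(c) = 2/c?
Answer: 896/3 ≈ 298.67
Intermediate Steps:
l(T) = -6 + 3*T (l(T) = 3*(-2 + T) = -6 + 3*T)
w(Q) = -6*Q + 2/Q (w(Q) = Q*(-6 + 3*0) + 2/Q = Q*(-6 + 0) + 2/Q = Q*(-6) + 2/Q = -6*Q + 2/Q)
-14*(E(-6, 5) + w(3)) = -14*(-4 + (-6*3 + 2/3)) = -14*(-4 + (-18 + 2*(⅓))) = -14*(-4 + (-18 + ⅔)) = -14*(-4 - 52/3) = -14*(-64/3) = 896/3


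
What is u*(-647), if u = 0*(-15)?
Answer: 0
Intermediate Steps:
u = 0
u*(-647) = 0*(-647) = 0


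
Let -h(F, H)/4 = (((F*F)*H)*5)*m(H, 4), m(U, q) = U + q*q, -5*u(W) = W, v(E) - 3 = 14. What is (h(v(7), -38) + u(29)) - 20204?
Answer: -24261449/5 ≈ -4.8523e+6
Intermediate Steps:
v(E) = 17 (v(E) = 3 + 14 = 17)
u(W) = -W/5
m(U, q) = U + q²
h(F, H) = -20*H*F²*(16 + H) (h(F, H) = -4*((F*F)*H)*5*(H + 4²) = -4*(F²*H)*5*(H + 16) = -4*(H*F²)*5*(16 + H) = -4*5*H*F²*(16 + H) = -20*H*F²*(16 + H))
(h(v(7), -38) + u(29)) - 20204 = (-20*(-38)*17²*(16 - 38) - ⅕*29) - 20204 = (-20*(-38)*289*(-22) - 29/5) - 20204 = (-4832080 - 29/5) - 20204 = -24160429/5 - 20204 = -24261449/5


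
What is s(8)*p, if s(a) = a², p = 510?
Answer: 32640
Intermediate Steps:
s(8)*p = 8²*510 = 64*510 = 32640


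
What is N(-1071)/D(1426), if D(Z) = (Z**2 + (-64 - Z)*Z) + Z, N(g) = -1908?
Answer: 106/4991 ≈ 0.021238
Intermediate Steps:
D(Z) = Z + Z**2 + Z*(-64 - Z) (D(Z) = (Z**2 + Z*(-64 - Z)) + Z = Z + Z**2 + Z*(-64 - Z))
N(-1071)/D(1426) = -1908/((-63*1426)) = -1908/(-89838) = -1908*(-1/89838) = 106/4991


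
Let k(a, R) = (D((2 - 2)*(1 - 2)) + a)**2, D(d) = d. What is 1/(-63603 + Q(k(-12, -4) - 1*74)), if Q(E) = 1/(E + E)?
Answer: -140/8904419 ≈ -1.5723e-5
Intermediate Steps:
k(a, R) = a**2 (k(a, R) = ((2 - 2)*(1 - 2) + a)**2 = (0*(-1) + a)**2 = (0 + a)**2 = a**2)
Q(E) = 1/(2*E)
1/(-63603 + Q(k(-12, -4) - 1*74)) = 1/(-63603 + 1/(2*((-12)**2 - 1*74))) = 1/(-63603 + 1/(2*(144 - 74))) = 1/(-63603 + (1/2)/70) = 1/(-63603 + (1/2)*(1/70)) = 1/(-63603 + 1/140) = 1/(-8904419/140) = -140/8904419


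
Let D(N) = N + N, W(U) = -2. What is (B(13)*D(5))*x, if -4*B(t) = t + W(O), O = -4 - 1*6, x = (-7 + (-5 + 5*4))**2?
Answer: -1760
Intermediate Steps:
x = 64 (x = (-7 + (-5 + 20))**2 = (-7 + 15)**2 = 8**2 = 64)
O = -10 (O = -4 - 6 = -10)
B(t) = 1/2 - t/4 (B(t) = -(t - 2)/4 = -(-2 + t)/4 = 1/2 - t/4)
D(N) = 2*N
(B(13)*D(5))*x = ((1/2 - 1/4*13)*(2*5))*64 = ((1/2 - 13/4)*10)*64 = -11/4*10*64 = -55/2*64 = -1760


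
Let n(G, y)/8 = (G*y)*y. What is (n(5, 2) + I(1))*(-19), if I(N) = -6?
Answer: -2926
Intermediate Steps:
n(G, y) = 8*G*y² (n(G, y) = 8*((G*y)*y) = 8*(G*y²) = 8*G*y²)
(n(5, 2) + I(1))*(-19) = (8*5*2² - 6)*(-19) = (8*5*4 - 6)*(-19) = (160 - 6)*(-19) = 154*(-19) = -2926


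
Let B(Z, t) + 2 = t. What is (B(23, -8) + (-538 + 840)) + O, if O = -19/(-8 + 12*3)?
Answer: 8157/28 ≈ 291.32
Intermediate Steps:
B(Z, t) = -2 + t
O = -19/28 (O = -19/(-8 + 36) = -19/28 ≈ -0.67857)
(B(23, -8) + (-538 + 840)) + O = ((-2 - 8) + (-538 + 840)) - 19/28 = (-10 + 302) - 19/28 = 292 - 19/28 = 8157/28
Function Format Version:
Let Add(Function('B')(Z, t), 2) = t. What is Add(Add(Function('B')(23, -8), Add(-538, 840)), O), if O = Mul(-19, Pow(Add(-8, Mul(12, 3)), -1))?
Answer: Rational(8157, 28) ≈ 291.32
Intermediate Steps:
Function('B')(Z, t) = Add(-2, t)
O = Rational(-19, 28) (O = Mul(-19, Pow(Add(-8, 36), -1)) = Mul(-19, Pow(28, -1)) = Mul(-19, Rational(1, 28)) = Rational(-19, 28) ≈ -0.67857)
Add(Add(Function('B')(23, -8), Add(-538, 840)), O) = Add(Add(Add(-2, -8), Add(-538, 840)), Rational(-19, 28)) = Add(Add(-10, 302), Rational(-19, 28)) = Add(292, Rational(-19, 28)) = Rational(8157, 28)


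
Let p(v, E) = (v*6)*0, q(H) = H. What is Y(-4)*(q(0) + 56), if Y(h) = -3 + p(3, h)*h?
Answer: -168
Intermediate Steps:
p(v, E) = 0 (p(v, E) = (6*v)*0 = 0)
Y(h) = -3 (Y(h) = -3 + 0*h = -3 + 0 = -3)
Y(-4)*(q(0) + 56) = -3*(0 + 56) = -3*56 = -168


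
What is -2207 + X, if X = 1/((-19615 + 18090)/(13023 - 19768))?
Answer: -671786/305 ≈ -2202.6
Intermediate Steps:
X = 1349/305 (X = 1/(-1525/(-6745)) = 1/(-1525*(-1/6745)) = 1/(305/1349) = 1349/305 ≈ 4.4230)
-2207 + X = -2207 + 1349/305 = -671786/305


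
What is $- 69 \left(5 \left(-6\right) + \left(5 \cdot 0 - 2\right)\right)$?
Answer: $2208$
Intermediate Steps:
$- 69 \left(5 \left(-6\right) + \left(5 \cdot 0 - 2\right)\right) = - 69 \left(-30 + \left(0 - 2\right)\right) = - 69 \left(-30 - 2\right) = \left(-69\right) \left(-32\right) = 2208$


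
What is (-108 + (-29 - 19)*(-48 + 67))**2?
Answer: 1040400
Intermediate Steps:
(-108 + (-29 - 19)*(-48 + 67))**2 = (-108 - 48*19)**2 = (-108 - 912)**2 = (-1020)**2 = 1040400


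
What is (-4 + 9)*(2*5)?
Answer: 50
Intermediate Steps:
(-4 + 9)*(2*5) = 5*10 = 50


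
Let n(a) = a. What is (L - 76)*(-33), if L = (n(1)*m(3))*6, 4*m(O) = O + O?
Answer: 2211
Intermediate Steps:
m(O) = O/2 (m(O) = (O + O)/4 = (2*O)/4 = O/2)
L = 9 (L = (1*((½)*3))*6 = (1*(3/2))*6 = (3/2)*6 = 9)
(L - 76)*(-33) = (9 - 76)*(-33) = -67*(-33) = 2211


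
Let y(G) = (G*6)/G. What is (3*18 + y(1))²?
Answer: 3600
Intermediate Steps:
y(G) = 6 (y(G) = (6*G)/G = 6)
(3*18 + y(1))² = (3*18 + 6)² = (54 + 6)² = 60² = 3600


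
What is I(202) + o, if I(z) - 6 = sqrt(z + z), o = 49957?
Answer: 49963 + 2*sqrt(101) ≈ 49983.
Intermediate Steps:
I(z) = 6 + sqrt(2)*sqrt(z) (I(z) = 6 + sqrt(z + z) = 6 + sqrt(2*z) = 6 + sqrt(2)*sqrt(z))
I(202) + o = (6 + sqrt(2)*sqrt(202)) + 49957 = (6 + 2*sqrt(101)) + 49957 = 49963 + 2*sqrt(101)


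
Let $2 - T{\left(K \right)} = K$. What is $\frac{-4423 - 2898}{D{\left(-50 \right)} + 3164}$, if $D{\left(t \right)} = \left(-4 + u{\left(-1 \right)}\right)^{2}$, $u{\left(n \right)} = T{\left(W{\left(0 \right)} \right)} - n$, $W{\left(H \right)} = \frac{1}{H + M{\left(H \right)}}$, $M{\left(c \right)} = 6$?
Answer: $- \frac{263556}{113953} \approx -2.3128$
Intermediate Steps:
$W{\left(H \right)} = \frac{1}{6 + H}$ ($W{\left(H \right)} = \frac{1}{H + 6} = \frac{1}{6 + H}$)
$T{\left(K \right)} = 2 - K$
$u{\left(n \right)} = \frac{11}{6} - n$ ($u{\left(n \right)} = \left(2 - \frac{1}{6 + 0}\right) - n = \left(2 - \frac{1}{6}\right) - n = \frac{11}{6} - n$)
$D{\left(t \right)} = \frac{49}{36}$ ($D{\left(t \right)} = \left(-4 + \left(\frac{11}{6} - -1\right)\right)^{2} = \left(-4 + \left(\frac{11}{6} + 1\right)\right)^{2} = \left(-4 + \frac{17}{6}\right)^{2} = \left(- \frac{7}{6}\right)^{2} = \frac{49}{36}$)
$\frac{-4423 - 2898}{D{\left(-50 \right)} + 3164} = \frac{-4423 - 2898}{\frac{49}{36} + 3164} = \frac{-4423 - 2898}{\frac{113953}{36}} = \left(-7321\right) \frac{36}{113953} = - \frac{263556}{113953}$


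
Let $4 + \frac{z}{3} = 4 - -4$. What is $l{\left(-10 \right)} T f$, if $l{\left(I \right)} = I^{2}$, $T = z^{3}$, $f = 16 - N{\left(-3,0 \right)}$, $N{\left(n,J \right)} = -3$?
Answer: $3283200$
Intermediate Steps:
$z = 12$ ($z = -12 + 3 \left(4 - -4\right) = -12 + 3 \left(4 + 4\right) = -12 + 3 \cdot 8 = -12 + 24 = 12$)
$f = 19$ ($f = 16 - -3 = 16 + 3 = 19$)
$T = 1728$ ($T = 12^{3} = 1728$)
$l{\left(-10 \right)} T f = \left(-10\right)^{2} \cdot 1728 \cdot 19 = 100 \cdot 1728 \cdot 19 = 172800 \cdot 19 = 3283200$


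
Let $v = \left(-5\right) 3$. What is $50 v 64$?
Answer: $-48000$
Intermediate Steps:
$v = -15$
$50 v 64 = 50 \left(-15\right) 64 = \left(-750\right) 64 = -48000$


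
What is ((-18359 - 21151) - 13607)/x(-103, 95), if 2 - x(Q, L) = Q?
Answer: -53117/105 ≈ -505.88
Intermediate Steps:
x(Q, L) = 2 - Q
((-18359 - 21151) - 13607)/x(-103, 95) = ((-18359 - 21151) - 13607)/(2 - 1*(-103)) = (-39510 - 13607)/(2 + 103) = -53117/105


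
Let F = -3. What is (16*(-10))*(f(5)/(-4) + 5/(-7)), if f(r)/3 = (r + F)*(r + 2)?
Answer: 12560/7 ≈ 1794.3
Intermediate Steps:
f(r) = 3*(-3 + r)*(2 + r) (f(r) = 3*((r - 3)*(r + 2)) = 3*((-3 + r)*(2 + r)) = 3*(-3 + r)*(2 + r))
(16*(-10))*(f(5)/(-4) + 5/(-7)) = (16*(-10))*((-18 - 3*5 + 3*5²)/(-4) + 5/(-7)) = -160*((-18 - 15 + 3*25)*(-¼) + 5*(-⅐)) = -160*((-18 - 15 + 75)*(-¼) - 5/7) = -160*(42*(-¼) - 5/7) = -160*(-21/2 - 5/7) = -160*(-157/14) = 12560/7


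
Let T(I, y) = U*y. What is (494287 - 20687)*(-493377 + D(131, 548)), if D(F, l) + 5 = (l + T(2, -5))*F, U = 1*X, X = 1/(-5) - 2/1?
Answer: -198984460800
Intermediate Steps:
X = -11/5 (X = 1*(-⅕) - 2*1 = -⅕ - 2 = -11/5 ≈ -2.2000)
U = -11/5 (U = 1*(-11/5) = -11/5 ≈ -2.2000)
T(I, y) = -11*y/5
D(F, l) = -5 + F*(11 + l) (D(F, l) = -5 + (l - 11/5*(-5))*F = -5 + (l + 11)*F = -5 + (11 + l)*F = -5 + F*(11 + l))
(494287 - 20687)*(-493377 + D(131, 548)) = (494287 - 20687)*(-493377 + (-5 + 11*131 + 131*548)) = 473600*(-493377 + (-5 + 1441 + 71788)) = 473600*(-493377 + 73224) = 473600*(-420153) = -198984460800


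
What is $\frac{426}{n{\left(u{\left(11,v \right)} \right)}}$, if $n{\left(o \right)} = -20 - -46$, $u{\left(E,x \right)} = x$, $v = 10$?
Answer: $\frac{213}{13} \approx 16.385$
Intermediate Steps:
$n{\left(o \right)} = 26$ ($n{\left(o \right)} = -20 + 46 = 26$)
$\frac{426}{n{\left(u{\left(11,v \right)} \right)}} = \frac{426}{26} = 426 \cdot \frac{1}{26} = \frac{213}{13}$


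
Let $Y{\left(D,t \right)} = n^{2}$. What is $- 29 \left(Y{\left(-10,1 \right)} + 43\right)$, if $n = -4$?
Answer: $-1711$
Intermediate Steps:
$Y{\left(D,t \right)} = 16$ ($Y{\left(D,t \right)} = \left(-4\right)^{2} = 16$)
$- 29 \left(Y{\left(-10,1 \right)} + 43\right) = - 29 \left(16 + 43\right) = \left(-29\right) 59 = -1711$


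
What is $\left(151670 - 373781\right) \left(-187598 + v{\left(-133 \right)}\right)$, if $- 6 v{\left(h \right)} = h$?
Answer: $\frac{83325311835}{2} \approx 4.1663 \cdot 10^{10}$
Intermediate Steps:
$v{\left(h \right)} = - \frac{h}{6}$
$\left(151670 - 373781\right) \left(-187598 + v{\left(-133 \right)}\right) = \left(151670 - 373781\right) \left(-187598 - - \frac{133}{6}\right) = - 222111 \left(-187598 + \frac{133}{6}\right) = \left(-222111\right) \left(- \frac{1125455}{6}\right) = \frac{83325311835}{2}$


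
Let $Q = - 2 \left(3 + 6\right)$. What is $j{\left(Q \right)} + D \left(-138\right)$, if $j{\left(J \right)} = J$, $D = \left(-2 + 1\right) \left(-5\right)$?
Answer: $-708$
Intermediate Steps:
$D = 5$ ($D = \left(-1\right) \left(-5\right) = 5$)
$Q = -18$ ($Q = \left(-2\right) 9 = -18$)
$j{\left(Q \right)} + D \left(-138\right) = -18 + 5 \left(-138\right) = -18 - 690 = -708$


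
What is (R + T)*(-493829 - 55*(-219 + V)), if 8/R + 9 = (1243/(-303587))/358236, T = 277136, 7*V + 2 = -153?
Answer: -912510077369265457866480/6851614938217 ≈ -1.3318e+11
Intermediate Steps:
V = -155/7 (V = -2/7 + (⅐)*(-153) = -2/7 - 153/7 = -155/7 ≈ -22.143)
R = -870046340256/978802134031 (R = 8/(-9 + (1243/(-303587))/358236) = 8/(-9 + (1243*(-1/303587))*(1/358236)) = 8/(-9 - 1243/303587*1/358236) = 8/(-9 - 1243/108755792532) = 8/(-978802134031/108755792532) = 8*(-108755792532/978802134031) = -870046340256/978802134031 ≈ -0.88889)
(R + T)*(-493829 - 55*(-219 + V)) = (-870046340256/978802134031 + 277136)*(-493829 - 55*(-219 - 155/7)) = 271260438170474960*(-493829 - 55*(-1688/7))/978802134031 = 271260438170474960*(-493829 + 92840/7)/978802134031 = (271260438170474960/978802134031)*(-3363963/7) = -912510077369265457866480/6851614938217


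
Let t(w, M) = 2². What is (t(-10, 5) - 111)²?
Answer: 11449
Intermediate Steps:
t(w, M) = 4
(t(-10, 5) - 111)² = (4 - 111)² = (-107)² = 11449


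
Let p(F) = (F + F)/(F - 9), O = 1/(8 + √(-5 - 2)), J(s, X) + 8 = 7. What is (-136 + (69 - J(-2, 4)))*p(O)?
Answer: 2343/1402 - 297*I*√7/1402 ≈ 1.6712 - 0.56048*I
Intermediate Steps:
J(s, X) = -1 (J(s, X) = -8 + 7 = -1)
O = 1/(8 + I*√7) (O = 1/(8 + √(-7)) = 1/(8 + I*√7) ≈ 0.11268 - 0.037264*I)
p(F) = 2*F/(-9 + F) (p(F) = (2*F)/(-9 + F) = 2*F/(-9 + F))
(-136 + (69 - J(-2, 4)))*p(O) = (-136 + (69 - 1*(-1)))*(2*(8/71 - I*√7/71)/(-9 + (8/71 - I*√7/71))) = (-136 + (69 + 1))*(2*(8/71 - I*√7/71)/(-631/71 - I*√7/71)) = (-136 + 70)*(2*(8/71 - I*√7/71)/(-631/71 - I*√7/71)) = -132*(8/71 - I*√7/71)/(-631/71 - I*√7/71)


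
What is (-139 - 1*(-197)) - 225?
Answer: -167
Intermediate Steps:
(-139 - 1*(-197)) - 225 = (-139 + 197) - 225 = 58 - 225 = -167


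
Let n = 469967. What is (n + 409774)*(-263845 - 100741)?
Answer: -320741252226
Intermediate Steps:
(n + 409774)*(-263845 - 100741) = (469967 + 409774)*(-263845 - 100741) = 879741*(-364586) = -320741252226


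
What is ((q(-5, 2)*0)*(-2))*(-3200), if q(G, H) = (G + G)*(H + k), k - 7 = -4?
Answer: 0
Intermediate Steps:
k = 3 (k = 7 - 4 = 3)
q(G, H) = 2*G*(3 + H) (q(G, H) = (G + G)*(H + 3) = (2*G)*(3 + H) = 2*G*(3 + H))
((q(-5, 2)*0)*(-2))*(-3200) = (((2*(-5)*(3 + 2))*0)*(-2))*(-3200) = (((2*(-5)*5)*0)*(-2))*(-3200) = (-50*0*(-2))*(-3200) = (0*(-2))*(-3200) = 0*(-3200) = 0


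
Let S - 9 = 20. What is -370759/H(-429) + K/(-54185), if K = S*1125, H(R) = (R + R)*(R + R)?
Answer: -8821385383/7977809268 ≈ -1.1057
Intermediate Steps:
S = 29 (S = 9 + 20 = 29)
H(R) = 4*R² (H(R) = (2*R)*(2*R) = 4*R²)
K = 32625 (K = 29*1125 = 32625)
-370759/H(-429) + K/(-54185) = -370759/(4*(-429)²) + 32625/(-54185) = -370759/(4*184041) + 32625*(-1/54185) = -370759/736164 - 6525/10837 = -8821385383/7977809268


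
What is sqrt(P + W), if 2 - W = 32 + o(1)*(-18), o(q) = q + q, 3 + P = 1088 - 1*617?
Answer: sqrt(474) ≈ 21.772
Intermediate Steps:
P = 468 (P = -3 + (1088 - 1*617) = -3 + (1088 - 617) = -3 + 471 = 468)
o(q) = 2*q
W = 6 (W = 2 - (32 + (2*1)*(-18)) = 2 - (32 + 2*(-18)) = 2 - (32 - 36) = 2 - 1*(-4) = 2 + 4 = 6)
sqrt(P + W) = sqrt(468 + 6) = sqrt(474)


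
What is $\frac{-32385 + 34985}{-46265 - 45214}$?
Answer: $- \frac{2600}{91479} \approx -0.028422$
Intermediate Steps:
$\frac{-32385 + 34985}{-46265 - 45214} = \frac{2600}{-91479} = 2600 \left(- \frac{1}{91479}\right) = - \frac{2600}{91479}$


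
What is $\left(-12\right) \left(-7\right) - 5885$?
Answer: $-5801$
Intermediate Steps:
$\left(-12\right) \left(-7\right) - 5885 = 84 - 5885 = -5801$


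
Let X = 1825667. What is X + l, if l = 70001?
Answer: 1895668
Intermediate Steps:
X + l = 1825667 + 70001 = 1895668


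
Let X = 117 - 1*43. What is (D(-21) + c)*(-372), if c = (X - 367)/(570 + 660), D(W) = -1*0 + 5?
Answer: -363134/205 ≈ -1771.4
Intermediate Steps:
X = 74 (X = 117 - 43 = 74)
D(W) = 5 (D(W) = 0 + 5 = 5)
c = -293/1230 (c = (74 - 367)/(570 + 660) = -293/1230 ≈ -0.23821)
(D(-21) + c)*(-372) = (5 - 293/1230)*(-372) = (5857/1230)*(-372) = -363134/205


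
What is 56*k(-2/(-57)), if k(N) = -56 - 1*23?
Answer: -4424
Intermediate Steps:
k(N) = -79 (k(N) = -56 - 23 = -79)
56*k(-2/(-57)) = 56*(-79) = -4424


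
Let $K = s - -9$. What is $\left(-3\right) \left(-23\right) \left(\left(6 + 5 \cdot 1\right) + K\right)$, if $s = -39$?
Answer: $-1311$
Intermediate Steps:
$K = -30$ ($K = -39 - -9 = -39 + 9 = -30$)
$\left(-3\right) \left(-23\right) \left(\left(6 + 5 \cdot 1\right) + K\right) = \left(-3\right) \left(-23\right) \left(\left(6 + 5 \cdot 1\right) - 30\right) = 69 \left(\left(6 + 5\right) - 30\right) = 69 \left(11 - 30\right) = 69 \left(-19\right) = -1311$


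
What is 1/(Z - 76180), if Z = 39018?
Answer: -1/37162 ≈ -2.6909e-5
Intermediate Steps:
1/(Z - 76180) = 1/(39018 - 76180) = 1/(-37162) = -1/37162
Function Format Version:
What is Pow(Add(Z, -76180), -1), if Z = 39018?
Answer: Rational(-1, 37162) ≈ -2.6909e-5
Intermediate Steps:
Pow(Add(Z, -76180), -1) = Pow(Add(39018, -76180), -1) = Pow(-37162, -1) = Rational(-1, 37162)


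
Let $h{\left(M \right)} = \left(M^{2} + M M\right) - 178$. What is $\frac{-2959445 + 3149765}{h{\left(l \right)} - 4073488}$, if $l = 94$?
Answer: $- \frac{31720}{675999} \approx -0.046923$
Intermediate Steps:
$h{\left(M \right)} = -178 + 2 M^{2}$ ($h{\left(M \right)} = \left(M^{2} + M^{2}\right) - 178 = 2 M^{2} - 178 = -178 + 2 M^{2}$)
$\frac{-2959445 + 3149765}{h{\left(l \right)} - 4073488} = \frac{-2959445 + 3149765}{\left(-178 + 2 \cdot 94^{2}\right) - 4073488} = \frac{190320}{\left(-178 + 2 \cdot 8836\right) - 4073488} = \frac{190320}{\left(-178 + 17672\right) - 4073488} = \frac{190320}{17494 - 4073488} = \frac{190320}{-4055994} = 190320 \left(- \frac{1}{4055994}\right) = - \frac{31720}{675999}$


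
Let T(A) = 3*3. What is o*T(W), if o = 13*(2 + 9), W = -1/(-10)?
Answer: 1287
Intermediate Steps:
W = 1/10 (W = -1*(-1/10) = 1/10 ≈ 0.10000)
o = 143 (o = 13*11 = 143)
T(A) = 9
o*T(W) = 143*9 = 1287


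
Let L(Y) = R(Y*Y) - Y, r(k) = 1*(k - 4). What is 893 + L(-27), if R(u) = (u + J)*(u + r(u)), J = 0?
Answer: 1060886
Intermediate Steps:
r(k) = -4 + k (r(k) = 1*(-4 + k) = -4 + k)
R(u) = u*(-4 + 2*u) (R(u) = (u + 0)*(u + (-4 + u)) = u*(-4 + 2*u))
L(Y) = -Y + 2*Y²*(-2 + Y²) (L(Y) = 2*(Y*Y)*(-2 + Y*Y) - Y = 2*Y²*(-2 + Y²) - Y = -Y + 2*Y²*(-2 + Y²))
893 + L(-27) = 893 - 27*(-1 - 4*(-27) + 2*(-27)³) = 893 - 27*(-1 + 108 + 2*(-19683)) = 893 - 27*(-1 + 108 - 39366) = 893 - 27*(-39259) = 893 + 1059993 = 1060886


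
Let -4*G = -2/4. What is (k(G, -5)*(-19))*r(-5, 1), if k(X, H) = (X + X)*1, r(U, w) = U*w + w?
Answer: 19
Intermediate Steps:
r(U, w) = w + U*w
G = 1/8 (G = -(-1)/(2*4) = -1/4*(-1/2) = 1/8 ≈ 0.12500)
k(X, H) = 2*X (k(X, H) = (2*X)*1 = 2*X)
(k(G, -5)*(-19))*r(-5, 1) = ((2*(1/8))*(-19))*(1*(1 - 5)) = ((1/4)*(-19))*(1*(-4)) = -19/4*(-4) = 19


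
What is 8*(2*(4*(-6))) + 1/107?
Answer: -41087/107 ≈ -383.99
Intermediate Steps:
8*(2*(4*(-6))) + 1/107 = 8*(2*(-24)) + 1/107 = 8*(-48) + 1/107 = -384 + 1/107 = -41087/107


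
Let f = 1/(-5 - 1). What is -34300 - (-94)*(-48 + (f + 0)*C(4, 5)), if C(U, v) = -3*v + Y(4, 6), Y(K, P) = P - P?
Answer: -38577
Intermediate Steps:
Y(K, P) = 0
f = -⅙ (f = 1/(-6) = -⅙ ≈ -0.16667)
C(U, v) = -3*v (C(U, v) = -3*v + 0 = -3*v)
-34300 - (-94)*(-48 + (f + 0)*C(4, 5)) = -34300 - (-94)*(-48 + (-⅙ + 0)*(-3*5)) = -34300 - (-94)*(-48 - ⅙*(-15)) = -34300 - (-94)*(-48 + 5/2) = -34300 - (-94)*(-91)/2 = -34300 - 1*4277 = -34300 - 4277 = -38577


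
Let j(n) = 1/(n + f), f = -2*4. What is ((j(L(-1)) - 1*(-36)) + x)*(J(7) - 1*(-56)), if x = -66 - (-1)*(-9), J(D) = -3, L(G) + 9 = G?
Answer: -37259/18 ≈ -2069.9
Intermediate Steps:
L(G) = -9 + G
f = -8
j(n) = 1/(-8 + n) (j(n) = 1/(n - 8) = 1/(-8 + n))
x = -75 (x = -66 - 1*9 = -66 - 9 = -75)
((j(L(-1)) - 1*(-36)) + x)*(J(7) - 1*(-56)) = ((1/(-8 + (-9 - 1)) - 1*(-36)) - 75)*(-3 - 1*(-56)) = ((1/(-8 - 10) + 36) - 75)*(-3 + 56) = ((1/(-18) + 36) - 75)*53 = ((-1/18 + 36) - 75)*53 = (647/18 - 75)*53 = -703/18*53 = -37259/18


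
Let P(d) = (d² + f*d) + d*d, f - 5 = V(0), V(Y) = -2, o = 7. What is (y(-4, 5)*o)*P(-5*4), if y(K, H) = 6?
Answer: 31080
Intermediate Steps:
f = 3 (f = 5 - 2 = 3)
P(d) = 2*d² + 3*d (P(d) = (d² + 3*d) + d*d = (d² + 3*d) + d² = 2*d² + 3*d)
(y(-4, 5)*o)*P(-5*4) = (6*7)*((-5*4)*(3 + 2*(-5*4))) = 42*(-20*(3 + 2*(-20))) = 42*(-20*(3 - 40)) = 42*(-20*(-37)) = 42*740 = 31080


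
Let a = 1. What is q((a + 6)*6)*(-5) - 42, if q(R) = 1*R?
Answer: -252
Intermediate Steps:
q(R) = R
q((a + 6)*6)*(-5) - 42 = ((1 + 6)*6)*(-5) - 42 = (7*6)*(-5) - 42 = 42*(-5) - 42 = -210 - 42 = -252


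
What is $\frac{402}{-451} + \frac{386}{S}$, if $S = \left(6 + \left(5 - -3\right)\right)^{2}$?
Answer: $\frac{47647}{44198} \approx 1.078$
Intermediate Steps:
$S = 196$ ($S = \left(6 + \left(5 + 3\right)\right)^{2} = \left(6 + 8\right)^{2} = 14^{2} = 196$)
$\frac{402}{-451} + \frac{386}{S} = \frac{402}{-451} + \frac{386}{196} = 402 \left(- \frac{1}{451}\right) + 386 \cdot \frac{1}{196} = - \frac{402}{451} + \frac{193}{98} = \frac{47647}{44198}$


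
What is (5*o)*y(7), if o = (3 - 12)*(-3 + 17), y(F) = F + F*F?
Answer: -35280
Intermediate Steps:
y(F) = F + F²
o = -126 (o = -9*14 = -126)
(5*o)*y(7) = (5*(-126))*(7*(1 + 7)) = -4410*8 = -630*56 = -35280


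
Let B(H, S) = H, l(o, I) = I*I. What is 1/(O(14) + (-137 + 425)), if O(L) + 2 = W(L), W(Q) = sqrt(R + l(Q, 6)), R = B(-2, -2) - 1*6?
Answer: 143/40884 - sqrt(7)/40884 ≈ 0.0034330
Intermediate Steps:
l(o, I) = I**2
R = -8 (R = -2 - 1*6 = -2 - 6 = -8)
W(Q) = 2*sqrt(7) (W(Q) = sqrt(-8 + 6**2) = sqrt(-8 + 36) = sqrt(28) = 2*sqrt(7))
O(L) = -2 + 2*sqrt(7)
1/(O(14) + (-137 + 425)) = 1/((-2 + 2*sqrt(7)) + (-137 + 425)) = 1/((-2 + 2*sqrt(7)) + 288) = 1/(286 + 2*sqrt(7))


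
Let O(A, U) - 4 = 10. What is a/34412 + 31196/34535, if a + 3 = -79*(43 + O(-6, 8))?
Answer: 458951021/594209210 ≈ 0.77237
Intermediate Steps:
O(A, U) = 14 (O(A, U) = 4 + 10 = 14)
a = -4506 (a = -3 - 79*(43 + 14) = -3 - 79*57 = -3 - 4503 = -4506)
a/34412 + 31196/34535 = -4506/34412 + 31196/34535 = -4506*1/34412 + 31196*(1/34535) = -2253/17206 + 31196/34535 = 458951021/594209210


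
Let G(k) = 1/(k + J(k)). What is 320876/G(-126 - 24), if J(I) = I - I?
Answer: -48131400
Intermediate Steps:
J(I) = 0
G(k) = 1/k (G(k) = 1/(k + 0) = 1/k)
320876/G(-126 - 24) = 320876/(1/(-126 - 24)) = 320876/(1/(-150)) = 320876/(-1/150) = 320876*(-150) = -48131400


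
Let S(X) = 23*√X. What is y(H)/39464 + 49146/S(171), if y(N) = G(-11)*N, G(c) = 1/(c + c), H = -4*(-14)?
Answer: -7/108526 + 16382*√19/437 ≈ 163.40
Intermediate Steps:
H = 56
G(c) = 1/(2*c)
y(N) = -N/22 (y(N) = ((½)/(-11))*N = ((½)*(-1/11))*N = -N/22)
y(H)/39464 + 49146/S(171) = -1/22*56/39464 + 49146/((23*√171)) = -28/11*1/39464 + 49146/((23*(3*√19))) = -7/108526 + 49146/((69*√19)) = -7/108526 + 49146*(√19/1311) = -7/108526 + 16382*√19/437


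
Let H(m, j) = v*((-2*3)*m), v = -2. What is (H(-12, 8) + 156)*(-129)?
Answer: -1548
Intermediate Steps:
H(m, j) = 12*m (H(m, j) = -2*(-2*3)*m = -(-12)*m = 12*m)
(H(-12, 8) + 156)*(-129) = (12*(-12) + 156)*(-129) = (-144 + 156)*(-129) = 12*(-129) = -1548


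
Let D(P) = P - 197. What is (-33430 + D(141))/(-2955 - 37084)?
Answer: 33486/40039 ≈ 0.83633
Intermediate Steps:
D(P) = -197 + P
(-33430 + D(141))/(-2955 - 37084) = (-33430 + (-197 + 141))/(-2955 - 37084) = (-33430 - 56)/(-40039) = -33486*(-1/40039) = 33486/40039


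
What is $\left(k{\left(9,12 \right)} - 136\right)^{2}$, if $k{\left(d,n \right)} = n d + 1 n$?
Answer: $256$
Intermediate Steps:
$k{\left(d,n \right)} = n + d n$ ($k{\left(d,n \right)} = d n + n = n + d n$)
$\left(k{\left(9,12 \right)} - 136\right)^{2} = \left(12 \left(1 + 9\right) - 136\right)^{2} = \left(12 \cdot 10 - 136\right)^{2} = \left(120 - 136\right)^{2} = \left(-16\right)^{2} = 256$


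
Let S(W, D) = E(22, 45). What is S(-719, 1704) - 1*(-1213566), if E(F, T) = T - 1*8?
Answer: 1213603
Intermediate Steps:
E(F, T) = -8 + T (E(F, T) = T - 8 = -8 + T)
S(W, D) = 37 (S(W, D) = -8 + 45 = 37)
S(-719, 1704) - 1*(-1213566) = 37 - 1*(-1213566) = 37 + 1213566 = 1213603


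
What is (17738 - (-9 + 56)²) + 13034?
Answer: 28563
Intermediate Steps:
(17738 - (-9 + 56)²) + 13034 = (17738 - 1*47²) + 13034 = (17738 - 1*2209) + 13034 = (17738 - 2209) + 13034 = 15529 + 13034 = 28563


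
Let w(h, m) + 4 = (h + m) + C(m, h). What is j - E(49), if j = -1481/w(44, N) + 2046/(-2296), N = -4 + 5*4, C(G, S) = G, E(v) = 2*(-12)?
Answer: 52475/20664 ≈ 2.5394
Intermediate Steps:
E(v) = -24
N = 16 (N = -4 + 20 = 16)
w(h, m) = -4 + h + 2*m (w(h, m) = -4 + ((h + m) + m) = -4 + (h + 2*m) = -4 + h + 2*m)
j = -443461/20664 (j = -1481/(-4 + 44 + 2*16) + 2046/(-2296) = -1481/(-4 + 44 + 32) + 2046*(-1/2296) = -1481/72 - 1023/1148 = -443461/20664 ≈ -21.461)
j - E(49) = -443461/20664 - 1*(-24) = -443461/20664 + 24 = 52475/20664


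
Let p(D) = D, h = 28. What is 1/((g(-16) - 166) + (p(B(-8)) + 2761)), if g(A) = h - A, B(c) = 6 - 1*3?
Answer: 1/2642 ≈ 0.00037850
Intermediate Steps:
B(c) = 3 (B(c) = 6 - 3 = 3)
g(A) = 28 - A
1/((g(-16) - 166) + (p(B(-8)) + 2761)) = 1/(((28 - 1*(-16)) - 166) + (3 + 2761)) = 1/(((28 + 16) - 166) + 2764) = 1/((44 - 166) + 2764) = 1/(-122 + 2764) = 1/2642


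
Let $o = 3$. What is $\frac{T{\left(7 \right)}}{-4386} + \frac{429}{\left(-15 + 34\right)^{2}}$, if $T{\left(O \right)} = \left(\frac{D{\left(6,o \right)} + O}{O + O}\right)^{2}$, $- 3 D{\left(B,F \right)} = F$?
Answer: $\frac{30731619}{25861318} \approx 1.1883$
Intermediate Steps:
$D{\left(B,F \right)} = - \frac{F}{3}$
$T{\left(O \right)} = \frac{\left(-1 + O\right)^{2}}{4 O^{2}}$ ($T{\left(O \right)} = \left(\frac{\left(- \frac{1}{3}\right) 3 + O}{O + O}\right)^{2} = \left(\frac{-1 + O}{2 O}\right)^{2} = \frac{\left(-1 + O\right)^{2}}{4 O^{2}}$)
$\frac{T{\left(7 \right)}}{-4386} + \frac{429}{\left(-15 + 34\right)^{2}} = \frac{\frac{1}{4} \cdot \frac{1}{49} \left(-1 + 7\right)^{2}}{-4386} + \frac{429}{\left(-15 + 34\right)^{2}} = \frac{1}{4} \cdot \frac{1}{49} \cdot 6^{2} \left(- \frac{1}{4386}\right) + \frac{429}{19^{2}} = \frac{1}{4} \cdot \frac{1}{49} \cdot 36 \left(- \frac{1}{4386}\right) + \frac{429}{361} = \frac{9}{49} \left(- \frac{1}{4386}\right) + 429 \cdot \frac{1}{361} = - \frac{3}{71638} + \frac{429}{361} = \frac{30731619}{25861318}$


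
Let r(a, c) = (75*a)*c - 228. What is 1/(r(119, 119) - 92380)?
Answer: 1/969467 ≈ 1.0315e-6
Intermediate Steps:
r(a, c) = -228 + 75*a*c (r(a, c) = 75*a*c - 228 = -228 + 75*a*c)
1/(r(119, 119) - 92380) = 1/((-228 + 75*119*119) - 92380) = 1/((-228 + 1062075) - 92380) = 1/(1061847 - 92380) = 1/969467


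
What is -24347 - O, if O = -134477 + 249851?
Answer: -139721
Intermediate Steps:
O = 115374
-24347 - O = -24347 - 1*115374 = -24347 - 115374 = -139721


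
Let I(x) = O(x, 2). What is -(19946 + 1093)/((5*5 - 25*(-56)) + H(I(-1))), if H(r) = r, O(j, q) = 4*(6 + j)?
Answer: -21039/1445 ≈ -14.560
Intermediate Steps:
O(j, q) = 24 + 4*j
I(x) = 24 + 4*x
-(19946 + 1093)/((5*5 - 25*(-56)) + H(I(-1))) = -(19946 + 1093)/((5*5 - 25*(-56)) + (24 + 4*(-1))) = -21039/((25 + 1400) + (24 - 4)) = -21039/(1425 + 20) = -21039/1445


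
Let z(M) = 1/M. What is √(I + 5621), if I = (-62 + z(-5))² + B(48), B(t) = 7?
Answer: √237421/5 ≈ 97.452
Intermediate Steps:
I = 96896/25 (I = (-62 + 1/(-5))² + 7 = (-62 - ⅕)² + 7 = (-311/5)² + 7 = 96721/25 + 7 = 96896/25 ≈ 3875.8)
√(I + 5621) = √(96896/25 + 5621) = √(237421/25) = √237421/5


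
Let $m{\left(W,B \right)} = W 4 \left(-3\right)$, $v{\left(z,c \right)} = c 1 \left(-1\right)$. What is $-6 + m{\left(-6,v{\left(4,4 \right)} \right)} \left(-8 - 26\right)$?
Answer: $-2454$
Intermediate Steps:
$v{\left(z,c \right)} = - c$ ($v{\left(z,c \right)} = c \left(-1\right) = - c$)
$m{\left(W,B \right)} = - 12 W$ ($m{\left(W,B \right)} = 4 W \left(-3\right) = - 12 W$)
$-6 + m{\left(-6,v{\left(4,4 \right)} \right)} \left(-8 - 26\right) = -6 + \left(-12\right) \left(-6\right) \left(-8 - 26\right) = -6 + 72 \left(-8 - 26\right) = -6 + 72 \left(-34\right) = -6 - 2448 = -2454$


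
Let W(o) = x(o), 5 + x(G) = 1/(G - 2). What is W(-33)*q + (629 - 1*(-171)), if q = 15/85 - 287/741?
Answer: 353183456/440895 ≈ 801.06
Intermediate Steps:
x(G) = -5 + 1/(-2 + G) (x(G) = -5 + 1/(G - 2) = -5 + 1/(-2 + G))
q = -2656/12597 (q = 15*(1/85) - 287*1/741 = 3/17 - 287/741 = -2656/12597 ≈ -0.21084)
W(o) = (11 - 5*o)/(-2 + o)
W(-33)*q + (629 - 1*(-171)) = ((11 - 5*(-33))/(-2 - 33))*(-2656/12597) + (629 - 1*(-171)) = ((11 + 165)/(-35))*(-2656/12597) + (629 + 171) = -1/35*176*(-2656/12597) + 800 = -176/35*(-2656/12597) + 800 = 467456/440895 + 800 = 353183456/440895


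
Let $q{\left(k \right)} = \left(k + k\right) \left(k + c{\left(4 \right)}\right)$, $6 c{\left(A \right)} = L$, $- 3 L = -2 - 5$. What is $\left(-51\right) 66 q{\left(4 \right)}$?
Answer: $-118184$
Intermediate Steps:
$L = \frac{7}{3}$ ($L = - \frac{-2 - 5}{3} = \left(- \frac{1}{3}\right) \left(-7\right) = \frac{7}{3} \approx 2.3333$)
$c{\left(A \right)} = \frac{7}{18}$ ($c{\left(A \right)} = \frac{1}{6} \cdot \frac{7}{3} = \frac{7}{18}$)
$q{\left(k \right)} = 2 k \left(\frac{7}{18} + k\right)$ ($q{\left(k \right)} = \left(k + k\right) \left(k + \frac{7}{18}\right) = 2 k \left(\frac{7}{18} + k\right)$)
$\left(-51\right) 66 q{\left(4 \right)} = \left(-51\right) 66 \cdot \frac{1}{9} \cdot 4 \left(7 + 18 \cdot 4\right) = - 3366 \cdot \frac{1}{9} \cdot 4 \left(7 + 72\right) = - 3366 \cdot \frac{1}{9} \cdot 4 \cdot 79 = \left(-3366\right) \frac{316}{9} = -118184$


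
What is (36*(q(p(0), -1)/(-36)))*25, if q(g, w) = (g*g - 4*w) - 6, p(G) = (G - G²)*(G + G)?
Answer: 50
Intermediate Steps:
p(G) = 2*G*(G - G²) (p(G) = (G - G²)*(2*G) = 2*G*(G - G²))
q(g, w) = -6 + g² - 4*w (q(g, w) = (g² - 4*w) - 6 = -6 + g² - 4*w)
(36*(q(p(0), -1)/(-36)))*25 = (36*((-6 + (2*0²*(1 - 1*0))² - 4*(-1))/(-36)))*25 = (36*((-6 + (2*0*(1 + 0))² + 4)*(-1/36)))*25 = (36*((-6 + (2*0*1)² + 4)*(-1/36)))*25 = (36*((-6 + 0² + 4)*(-1/36)))*25 = (36*((-6 + 0 + 4)*(-1/36)))*25 = (36*(-2*(-1/36)))*25 = (36*(1/18))*25 = 2*25 = 50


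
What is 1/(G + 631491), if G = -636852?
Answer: -1/5361 ≈ -0.00018653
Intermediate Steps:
1/(G + 631491) = 1/(-636852 + 631491) = 1/(-5361) = -1/5361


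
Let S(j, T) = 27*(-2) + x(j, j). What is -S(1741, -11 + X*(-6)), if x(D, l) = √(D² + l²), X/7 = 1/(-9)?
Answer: 54 - 1741*√2 ≈ -2408.1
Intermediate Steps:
X = -7/9 (X = 7/(-9) = 7*(-⅑) = -7/9 ≈ -0.77778)
S(j, T) = -54 + √2*√(j²) (S(j, T) = 27*(-2) + √(j² + j²) = -54 + √(2*j²) = -54 + √2*√(j²))
-S(1741, -11 + X*(-6)) = -(-54 + √2*√(1741²)) = -(-54 + √2*√3031081) = -(-54 + √2*1741) = -(-54 + 1741*√2) = 54 - 1741*√2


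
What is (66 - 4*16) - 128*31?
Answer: -3966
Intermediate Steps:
(66 - 4*16) - 128*31 = (66 - 64) - 3968 = 2 - 3968 = -3966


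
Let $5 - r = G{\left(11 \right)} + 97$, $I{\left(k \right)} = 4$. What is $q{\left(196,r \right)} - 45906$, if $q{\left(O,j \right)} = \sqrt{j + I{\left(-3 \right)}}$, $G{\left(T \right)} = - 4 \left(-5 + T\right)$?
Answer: $-45906 + 8 i \approx -45906.0 + 8.0 i$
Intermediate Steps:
$G{\left(T \right)} = 20 - 4 T$
$r = -68$ ($r = 5 - \left(\left(20 - 44\right) + 97\right) = 5 - \left(-24 + 97\right) = 5 - 73 = -68$)
$q{\left(O,j \right)} = \sqrt{4 + j}$ ($q{\left(O,j \right)} = \sqrt{j + 4} = \sqrt{4 + j}$)
$q{\left(196,r \right)} - 45906 = \sqrt{4 - 68} - 45906 = \sqrt{-64} - 45906 = 8 i - 45906 = -45906 + 8 i$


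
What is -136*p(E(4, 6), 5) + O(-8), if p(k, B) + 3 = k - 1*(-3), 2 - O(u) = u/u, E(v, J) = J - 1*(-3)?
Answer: -1223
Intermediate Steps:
E(v, J) = 3 + J (E(v, J) = J + 3 = 3 + J)
O(u) = 1 (O(u) = 2 - u/u = 2 - 1*1 = 2 - 1 = 1)
p(k, B) = k (p(k, B) = -3 + (k - 1*(-3)) = -3 + (k + 3) = -3 + (3 + k) = k)
-136*p(E(4, 6), 5) + O(-8) = -136*(3 + 6) + 1 = -136*9 + 1 = -1224 + 1 = -1223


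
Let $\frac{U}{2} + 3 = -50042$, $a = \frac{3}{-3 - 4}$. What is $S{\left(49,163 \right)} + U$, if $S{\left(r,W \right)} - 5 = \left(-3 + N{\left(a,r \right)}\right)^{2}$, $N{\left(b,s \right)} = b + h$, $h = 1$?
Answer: $- \frac{4903876}{49} \approx -1.0008 \cdot 10^{5}$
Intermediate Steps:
$a = - \frac{3}{7}$ ($a = \frac{3}{-7} = 3 \left(- \frac{1}{7}\right) = - \frac{3}{7} \approx -0.42857$)
$N{\left(b,s \right)} = 1 + b$ ($N{\left(b,s \right)} = b + 1 = 1 + b$)
$S{\left(r,W \right)} = \frac{534}{49}$ ($S{\left(r,W \right)} = 5 + \left(-3 + \left(1 - \frac{3}{7}\right)\right)^{2} = 5 + \left(-3 + \frac{4}{7}\right)^{2} = 5 + \left(- \frac{17}{7}\right)^{2} = 5 + \frac{289}{49} = \frac{534}{49}$)
$U = -100090$ ($U = -6 + 2 \left(-50042\right) = -6 - 100084 = -100090$)
$S{\left(49,163 \right)} + U = \frac{534}{49} - 100090 = - \frac{4903876}{49}$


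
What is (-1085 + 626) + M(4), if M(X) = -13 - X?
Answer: -476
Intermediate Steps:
(-1085 + 626) + M(4) = (-1085 + 626) + (-13 - 1*4) = -459 + (-13 - 4) = -459 - 17 = -476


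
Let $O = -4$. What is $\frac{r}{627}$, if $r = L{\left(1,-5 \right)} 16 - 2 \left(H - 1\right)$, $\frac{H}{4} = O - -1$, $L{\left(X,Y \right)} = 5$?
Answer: $\frac{106}{627} \approx 0.16906$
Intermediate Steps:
$H = -12$ ($H = 4 \left(-4 - -1\right) = 4 \left(-4 + 1\right) = 4 \left(-3\right) = -12$)
$r = 106$ ($r = 5 \cdot 16 - 2 \left(-12 - 1\right) = 80 - -26 = 80 + 26 = 106$)
$\frac{r}{627} = \frac{106}{627}$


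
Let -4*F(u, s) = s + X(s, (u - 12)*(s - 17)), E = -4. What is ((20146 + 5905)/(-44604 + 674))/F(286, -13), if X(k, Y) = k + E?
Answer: -26051/329475 ≈ -0.079068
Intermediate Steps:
X(k, Y) = -4 + k (X(k, Y) = k - 4 = -4 + k)
F(u, s) = 1 - s/2 (F(u, s) = -(s + (-4 + s))/4 = -(-4 + 2*s)/4 = 1 - s/2)
((20146 + 5905)/(-44604 + 674))/F(286, -13) = ((20146 + 5905)/(-44604 + 674))/(1 - ½*(-13)) = (26051/(-43930))/(1 + 13/2) = (26051*(-1/43930))/(15/2) = -26051/43930*2/15 = -26051/329475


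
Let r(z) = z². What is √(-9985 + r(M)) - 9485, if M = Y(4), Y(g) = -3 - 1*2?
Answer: -9485 + 2*I*√2490 ≈ -9485.0 + 99.8*I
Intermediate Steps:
Y(g) = -5 (Y(g) = -3 - 2 = -5)
M = -5
√(-9985 + r(M)) - 9485 = √(-9985 + (-5)²) - 9485 = √(-9985 + 25) - 9485 = √(-9960) - 9485 = 2*I*√2490 - 9485 = -9485 + 2*I*√2490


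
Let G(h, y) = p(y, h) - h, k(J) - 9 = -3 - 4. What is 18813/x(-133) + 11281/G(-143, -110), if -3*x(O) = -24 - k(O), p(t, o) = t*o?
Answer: 68934581/31746 ≈ 2171.4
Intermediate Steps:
p(t, o) = o*t
k(J) = 2 (k(J) = 9 + (-3 - 4) = 9 - 7 = 2)
G(h, y) = -h + h*y (G(h, y) = h*y - h = -h + h*y)
x(O) = 26/3 (x(O) = -(-24 - 1*2)/3 = -(-24 - 2)/3 = -1/3*(-26) = 26/3)
18813/x(-133) + 11281/G(-143, -110) = 18813/(26/3) + 11281/((-143*(-1 - 110))) = 18813*(3/26) + 11281/((-143*(-111))) = 56439/26 + 11281/15873 = 68934581/31746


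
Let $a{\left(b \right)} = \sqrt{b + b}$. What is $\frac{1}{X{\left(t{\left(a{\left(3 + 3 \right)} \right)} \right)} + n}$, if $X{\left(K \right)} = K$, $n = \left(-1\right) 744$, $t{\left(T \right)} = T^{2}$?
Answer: $- \frac{1}{732} \approx -0.0013661$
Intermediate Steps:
$a{\left(b \right)} = \sqrt{2} \sqrt{b}$ ($a{\left(b \right)} = \sqrt{2 b} = \sqrt{2} \sqrt{b}$)
$n = -744$
$\frac{1}{X{\left(t{\left(a{\left(3 + 3 \right)} \right)} \right)} + n} = \frac{1}{\left(\sqrt{2} \sqrt{3 + 3}\right)^{2} - 744} = \frac{1}{\left(\sqrt{2} \sqrt{6}\right)^{2} - 744} = \frac{1}{\left(2 \sqrt{3}\right)^{2} - 744} = \frac{1}{12 - 744} = \frac{1}{-732} = - \frac{1}{732}$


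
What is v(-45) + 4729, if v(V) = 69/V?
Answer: 70912/15 ≈ 4727.5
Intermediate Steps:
v(-45) + 4729 = 69/(-45) + 4729 = 69*(-1/45) + 4729 = -23/15 + 4729 = 70912/15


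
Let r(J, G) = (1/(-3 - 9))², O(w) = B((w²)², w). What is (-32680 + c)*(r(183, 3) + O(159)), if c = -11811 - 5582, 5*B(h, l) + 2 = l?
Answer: -377433583/240 ≈ -1.5726e+6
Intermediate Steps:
B(h, l) = -⅖ + l/5
O(w) = -⅖ + w/5
r(J, G) = 1/144 (r(J, G) = (1/(-12))² = (-1/12)² = 1/144)
c = -17393
(-32680 + c)*(r(183, 3) + O(159)) = (-32680 - 17393)*(1/144 + (-⅖ + (⅕)*159)) = -50073*(1/144 + (-⅖ + 159/5)) = -50073*(1/144 + 157/5) = -50073*22613/720 = -377433583/240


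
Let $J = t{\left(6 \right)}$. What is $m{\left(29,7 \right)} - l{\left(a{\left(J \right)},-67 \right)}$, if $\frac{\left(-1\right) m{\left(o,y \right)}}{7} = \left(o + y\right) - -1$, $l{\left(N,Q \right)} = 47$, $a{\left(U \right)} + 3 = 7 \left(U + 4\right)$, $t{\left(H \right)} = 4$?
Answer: $-306$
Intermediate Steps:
$J = 4$
$a{\left(U \right)} = 25 + 7 U$ ($a{\left(U \right)} = -3 + 7 \left(U + 4\right) = -3 + 7 \left(4 + U\right) = -3 + \left(28 + 7 U\right) = 25 + 7 U$)
$m{\left(o,y \right)} = -7 - 7 o - 7 y$ ($m{\left(o,y \right)} = - 7 \left(\left(o + y\right) - -1\right) = - 7 \left(\left(o + y\right) + \left(-10 + 11\right)\right) = - 7 \left(\left(o + y\right) + 1\right) = - 7 \left(1 + o + y\right) = -7 - 7 o - 7 y$)
$m{\left(29,7 \right)} - l{\left(a{\left(J \right)},-67 \right)} = \left(-7 - 203 - 49\right) - 47 = -259 - 47 = -306$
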